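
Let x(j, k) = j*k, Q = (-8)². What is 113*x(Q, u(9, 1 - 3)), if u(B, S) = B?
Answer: 65088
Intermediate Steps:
Q = 64
113*x(Q, u(9, 1 - 3)) = 113*(64*9) = 113*576 = 65088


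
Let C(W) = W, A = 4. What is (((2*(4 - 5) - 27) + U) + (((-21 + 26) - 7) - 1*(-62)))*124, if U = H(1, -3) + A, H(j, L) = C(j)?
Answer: 4464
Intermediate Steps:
H(j, L) = j
U = 5 (U = 1 + 4 = 5)
(((2*(4 - 5) - 27) + U) + (((-21 + 26) - 7) - 1*(-62)))*124 = (((2*(4 - 5) - 27) + 5) + (((-21 + 26) - 7) - 1*(-62)))*124 = (((2*(-1) - 27) + 5) + ((5 - 7) + 62))*124 = (((-2 - 27) + 5) + (-2 + 62))*124 = ((-29 + 5) + 60)*124 = (-24 + 60)*124 = 36*124 = 4464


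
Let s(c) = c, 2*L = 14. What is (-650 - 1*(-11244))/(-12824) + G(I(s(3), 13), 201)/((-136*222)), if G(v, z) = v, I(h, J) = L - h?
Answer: -4998521/6049722 ≈ -0.82624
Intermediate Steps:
L = 7 (L = (½)*14 = 7)
I(h, J) = 7 - h
(-650 - 1*(-11244))/(-12824) + G(I(s(3), 13), 201)/((-136*222)) = (-650 - 1*(-11244))/(-12824) + (7 - 1*3)/((-136*222)) = (-650 + 11244)*(-1/12824) + (7 - 3)/(-30192) = 10594*(-1/12824) + 4*(-1/30192) = -5297/6412 - 1/7548 = -4998521/6049722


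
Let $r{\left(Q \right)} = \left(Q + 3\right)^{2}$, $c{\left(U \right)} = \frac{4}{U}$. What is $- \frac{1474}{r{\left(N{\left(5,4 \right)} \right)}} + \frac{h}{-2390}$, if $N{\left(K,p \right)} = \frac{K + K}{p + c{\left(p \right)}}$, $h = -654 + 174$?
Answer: $- \frac{351086}{5975} \approx -58.759$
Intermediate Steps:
$h = -480$
$N{\left(K,p \right)} = \frac{2 K}{p + \frac{4}{p}}$ ($N{\left(K,p \right)} = \frac{K + K}{p + \frac{4}{p}} = \frac{2 K}{p + \frac{4}{p}}$)
$r{\left(Q \right)} = \left(3 + Q\right)^{2}$
$- \frac{1474}{r{\left(N{\left(5,4 \right)} \right)}} + \frac{h}{-2390} = - \frac{1474}{\left(3 + 2 \cdot 5 \cdot 4 \frac{1}{4 + 4^{2}}\right)^{2}} - \frac{480}{-2390} = - \frac{1474}{\left(3 + 2 \cdot 5 \cdot 4 \frac{1}{4 + 16}\right)^{2}} - - \frac{48}{239} = - \frac{1474}{\left(3 + 2 \cdot 5 \cdot 4 \cdot \frac{1}{20}\right)^{2}} + \frac{48}{239} = - \frac{1474}{\left(3 + 2\right)^{2}} + \frac{48}{239} = - \frac{1474}{5^{2}} + \frac{48}{239} = - \frac{1474}{25} + \frac{48}{239} = - \frac{351086}{5975}$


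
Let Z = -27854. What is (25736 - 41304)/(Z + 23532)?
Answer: 7784/2161 ≈ 3.6020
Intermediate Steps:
(25736 - 41304)/(Z + 23532) = (25736 - 41304)/(-27854 + 23532) = -15568/(-4322) = -15568*(-1/4322) = 7784/2161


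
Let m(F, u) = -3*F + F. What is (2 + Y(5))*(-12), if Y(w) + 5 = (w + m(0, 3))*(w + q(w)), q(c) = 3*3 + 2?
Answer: -924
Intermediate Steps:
m(F, u) = -2*F
q(c) = 11 (q(c) = 9 + 2 = 11)
Y(w) = -5 + w*(11 + w) (Y(w) = -5 + (w - 2*0)*(w + 11) = -5 + (w + 0)*(11 + w) = -5 + w*(11 + w))
(2 + Y(5))*(-12) = (2 + (-5 + 5**2 + 11*5))*(-12) = (2 + (-5 + 25 + 55))*(-12) = (2 + 75)*(-12) = 77*(-12) = -924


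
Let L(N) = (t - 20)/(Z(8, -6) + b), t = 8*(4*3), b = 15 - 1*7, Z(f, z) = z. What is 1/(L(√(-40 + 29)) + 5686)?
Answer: 1/5724 ≈ 0.00017470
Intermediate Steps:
b = 8 (b = 15 - 7 = 8)
t = 96 (t = 8*12 = 96)
L(N) = 38 (L(N) = (96 - 20)/(-6 + 8) = 76/2 = 76*(½) = 38)
1/(L(√(-40 + 29)) + 5686) = 1/(38 + 5686) = 1/5724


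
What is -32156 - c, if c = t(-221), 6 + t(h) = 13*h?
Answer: -29277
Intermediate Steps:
t(h) = -6 + 13*h
c = -2879 (c = -6 + 13*(-221) = -6 - 2873 = -2879)
-32156 - c = -32156 - 1*(-2879) = -32156 + 2879 = -29277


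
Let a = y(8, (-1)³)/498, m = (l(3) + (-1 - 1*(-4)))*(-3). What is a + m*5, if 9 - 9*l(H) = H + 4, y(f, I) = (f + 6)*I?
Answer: -4014/83 ≈ -48.361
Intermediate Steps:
y(f, I) = I*(6 + f) (y(f, I) = (6 + f)*I = I*(6 + f))
l(H) = 5/9 - H/9 (l(H) = 1 - (H + 4)/9 = 1 - (4 + H)/9 = 1 + (-4/9 - H/9) = 5/9 - H/9)
m = -29/3 (m = ((5/9 - ⅑*3) + (-1 - 1*(-4)))*(-3) = ((5/9 - ⅓) + (-1 + 4))*(-3) = (2/9 + 3)*(-3) = (29/9)*(-3) = -29/3 ≈ -9.6667)
a = -7/249 (a = ((-1)³*(6 + 8))/498 = -1*14*(1/498) = -14*1/498 = -7/249 ≈ -0.028112)
a + m*5 = -7/249 - 29/3*5 = -7/249 - 145/3 = -4014/83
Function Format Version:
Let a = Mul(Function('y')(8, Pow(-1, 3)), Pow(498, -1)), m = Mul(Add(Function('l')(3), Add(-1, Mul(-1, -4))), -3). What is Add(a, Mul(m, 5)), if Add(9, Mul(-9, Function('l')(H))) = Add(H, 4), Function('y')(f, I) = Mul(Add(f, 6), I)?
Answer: Rational(-4014, 83) ≈ -48.361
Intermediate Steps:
Function('y')(f, I) = Mul(I, Add(6, f)) (Function('y')(f, I) = Mul(Add(6, f), I) = Mul(I, Add(6, f)))
Function('l')(H) = Add(Rational(5, 9), Mul(Rational(-1, 9), H)) (Function('l')(H) = Add(1, Mul(Rational(-1, 9), Add(H, 4))) = Add(1, Mul(Rational(-1, 9), Add(4, H))) = Add(1, Add(Rational(-4, 9), Mul(Rational(-1, 9), H))) = Add(Rational(5, 9), Mul(Rational(-1, 9), H)))
m = Rational(-29, 3) (m = Mul(Add(Add(Rational(5, 9), Mul(Rational(-1, 9), 3)), Add(-1, Mul(-1, -4))), -3) = Mul(Add(Add(Rational(5, 9), Rational(-1, 3)), Add(-1, 4)), -3) = Mul(Add(Rational(2, 9), 3), -3) = Mul(Rational(29, 9), -3) = Rational(-29, 3) ≈ -9.6667)
a = Rational(-7, 249) (a = Mul(Mul(Pow(-1, 3), Add(6, 8)), Pow(498, -1)) = Mul(Mul(-1, 14), Rational(1, 498)) = Mul(-14, Rational(1, 498)) = Rational(-7, 249) ≈ -0.028112)
Add(a, Mul(m, 5)) = Add(Rational(-7, 249), Mul(Rational(-29, 3), 5)) = Add(Rational(-7, 249), Rational(-145, 3)) = Rational(-4014, 83)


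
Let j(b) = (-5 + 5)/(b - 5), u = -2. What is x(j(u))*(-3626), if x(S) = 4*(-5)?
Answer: 72520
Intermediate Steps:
j(b) = 0 (j(b) = 0/(-5 + b) = 0)
x(S) = -20
x(j(u))*(-3626) = -20*(-3626) = 72520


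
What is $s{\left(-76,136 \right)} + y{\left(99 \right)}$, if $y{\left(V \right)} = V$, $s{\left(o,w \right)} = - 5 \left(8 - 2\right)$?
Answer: $69$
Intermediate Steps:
$s{\left(o,w \right)} = -30$ ($s{\left(o,w \right)} = \left(-5\right) 6 = -30$)
$s{\left(-76,136 \right)} + y{\left(99 \right)} = -30 + 99 = 69$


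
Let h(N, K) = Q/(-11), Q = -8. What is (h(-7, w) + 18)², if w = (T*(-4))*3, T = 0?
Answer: 42436/121 ≈ 350.71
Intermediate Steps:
w = 0 (w = (0*(-4))*3 = 0*3 = 0)
h(N, K) = 8/11 (h(N, K) = -8/(-11) = -8*(-1/11) = 8/11)
(h(-7, w) + 18)² = (8/11 + 18)² = (206/11)² = 42436/121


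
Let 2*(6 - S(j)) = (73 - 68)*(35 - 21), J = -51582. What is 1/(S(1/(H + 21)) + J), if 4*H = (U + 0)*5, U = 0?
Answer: -1/51611 ≈ -1.9376e-5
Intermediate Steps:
H = 0 (H = ((0 + 0)*5)/4 = (0*5)/4 = (1/4)*0 = 0)
S(j) = -29 (S(j) = 6 - (73 - 68)*(35 - 21)/2 = 6 - 5*14/2 = 6 - 1/2*70 = 6 - 35 = -29)
1/(S(1/(H + 21)) + J) = 1/(-29 - 51582) = 1/(-51611) = -1/51611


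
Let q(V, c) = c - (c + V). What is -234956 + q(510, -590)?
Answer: -235466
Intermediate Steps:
q(V, c) = -V (q(V, c) = c - (V + c) = c + (-V - c) = -V)
-234956 + q(510, -590) = -234956 - 1*510 = -234956 - 510 = -235466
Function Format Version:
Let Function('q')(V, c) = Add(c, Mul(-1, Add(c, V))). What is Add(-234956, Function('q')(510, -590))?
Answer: -235466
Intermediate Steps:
Function('q')(V, c) = Mul(-1, V) (Function('q')(V, c) = Add(c, Mul(-1, Add(V, c))) = Add(c, Add(Mul(-1, V), Mul(-1, c))) = Mul(-1, V))
Add(-234956, Function('q')(510, -590)) = Add(-234956, Mul(-1, 510)) = Add(-234956, -510) = -235466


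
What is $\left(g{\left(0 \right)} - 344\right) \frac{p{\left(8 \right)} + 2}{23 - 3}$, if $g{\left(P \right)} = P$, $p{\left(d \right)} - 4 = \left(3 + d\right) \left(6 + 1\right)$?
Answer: $- \frac{7138}{5} \approx -1427.6$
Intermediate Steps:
$p{\left(d \right)} = 25 + 7 d$ ($p{\left(d \right)} = 4 + \left(3 + d\right) \left(6 + 1\right) = 4 + \left(3 + d\right) 7 = 4 + \left(21 + 7 d\right) = 25 + 7 d$)
$\left(g{\left(0 \right)} - 344\right) \frac{p{\left(8 \right)} + 2}{23 - 3} = \left(0 - 344\right) \frac{\left(25 + 7 \cdot 8\right) + 2}{23 - 3} = - 344 \frac{\left(25 + 56\right) + 2}{20} = - 344 \left(81 + 2\right) \frac{1}{20} = - 344 \cdot 83 \cdot \frac{1}{20} = \left(-344\right) \frac{83}{20} = - \frac{7138}{5}$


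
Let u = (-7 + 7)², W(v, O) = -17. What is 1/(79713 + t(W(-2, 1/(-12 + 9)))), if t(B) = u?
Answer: 1/79713 ≈ 1.2545e-5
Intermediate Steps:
u = 0 (u = 0² = 0)
t(B) = 0
1/(79713 + t(W(-2, 1/(-12 + 9)))) = 1/(79713 + 0) = 1/79713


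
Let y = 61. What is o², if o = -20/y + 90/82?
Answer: 3705625/6255001 ≈ 0.59243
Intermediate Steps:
o = 1925/2501 (o = -20/61 + 90/82 = -20*1/61 + 90*(1/82) = -20/61 + 45/41 = 1925/2501 ≈ 0.76969)
o² = (1925/2501)² = 3705625/6255001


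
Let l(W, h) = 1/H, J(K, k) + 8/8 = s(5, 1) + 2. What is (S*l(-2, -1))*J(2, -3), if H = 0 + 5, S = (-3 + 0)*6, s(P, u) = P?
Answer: -108/5 ≈ -21.600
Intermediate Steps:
S = -18 (S = -3*6 = -18)
J(K, k) = 6 (J(K, k) = -1 + (5 + 2) = -1 + 7 = 6)
H = 5
l(W, h) = ⅕ (l(W, h) = 1/5 = ⅕)
(S*l(-2, -1))*J(2, -3) = -18*⅕*6 = -18/5*6 = -108/5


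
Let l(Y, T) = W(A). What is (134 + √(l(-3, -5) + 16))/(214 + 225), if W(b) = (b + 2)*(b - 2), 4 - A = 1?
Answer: 134/439 + √21/439 ≈ 0.31568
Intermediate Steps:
A = 3 (A = 4 - 1*1 = 4 - 1 = 3)
W(b) = (-2 + b)*(2 + b) (W(b) = (2 + b)*(-2 + b) = (-2 + b)*(2 + b))
l(Y, T) = 5 (l(Y, T) = -4 + 3² = -4 + 9 = 5)
(134 + √(l(-3, -5) + 16))/(214 + 225) = (134 + √(5 + 16))/(214 + 225) = (134 + √21)/439 = (134 + √21)*(1/439) = 134/439 + √21/439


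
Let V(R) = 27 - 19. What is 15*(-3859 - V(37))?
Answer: -58005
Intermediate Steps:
V(R) = 8
15*(-3859 - V(37)) = 15*(-3859 - 1*8) = 15*(-3859 - 8) = 15*(-3867) = -58005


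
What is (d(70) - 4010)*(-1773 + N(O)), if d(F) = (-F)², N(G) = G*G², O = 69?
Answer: 290795040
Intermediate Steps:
N(G) = G³
d(F) = F²
(d(70) - 4010)*(-1773 + N(O)) = (70² - 4010)*(-1773 + 69³) = (4900 - 4010)*(-1773 + 328509) = 890*326736 = 290795040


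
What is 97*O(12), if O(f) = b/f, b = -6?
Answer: -97/2 ≈ -48.500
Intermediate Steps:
O(f) = -6/f
97*O(12) = 97*(-6/12) = 97*(-6*1/12) = 97*(-1/2) = -97/2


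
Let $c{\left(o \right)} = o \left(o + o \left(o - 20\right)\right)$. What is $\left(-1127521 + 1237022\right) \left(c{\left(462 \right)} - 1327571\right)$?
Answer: $10208572477621$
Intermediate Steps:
$c{\left(o \right)} = o \left(o + o \left(-20 + o\right)\right)$
$\left(-1127521 + 1237022\right) \left(c{\left(462 \right)} - 1327571\right) = \left(-1127521 + 1237022\right) \left(462^{2} \left(-19 + 462\right) - 1327571\right) = 109501 \left(213444 \cdot 443 - 1327571\right) = 109501 \left(94555692 - 1327571\right) = 109501 \cdot 93228121 = 10208572477621$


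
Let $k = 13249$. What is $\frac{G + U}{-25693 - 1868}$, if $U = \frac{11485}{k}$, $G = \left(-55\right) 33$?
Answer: $\frac{24035450}{365155689} \approx 0.065822$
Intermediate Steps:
$G = -1815$
$U = \frac{11485}{13249} \approx 0.86686$
$\frac{G + U}{-25693 - 1868} = \frac{-1815 + \frac{11485}{13249}}{-25693 - 1868} = - \frac{24035450}{13249 \left(-27561\right)} = \left(- \frac{24035450}{13249}\right) \left(- \frac{1}{27561}\right) = \frac{24035450}{365155689}$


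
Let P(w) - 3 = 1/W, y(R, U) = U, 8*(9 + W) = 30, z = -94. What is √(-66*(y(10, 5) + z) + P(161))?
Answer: √2591673/21 ≈ 76.660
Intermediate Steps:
W = -21/4 (W = -9 + (⅛)*30 = -9 + 15/4 = -21/4 ≈ -5.2500)
P(w) = 59/21 (P(w) = 3 + 1/(-21/4) = 3 - 4/21 = 59/21)
√(-66*(y(10, 5) + z) + P(161)) = √(-66*(5 - 94) + 59/21) = √(-66*(-89) + 59/21) = √(5874 + 59/21) = √(123413/21) = √2591673/21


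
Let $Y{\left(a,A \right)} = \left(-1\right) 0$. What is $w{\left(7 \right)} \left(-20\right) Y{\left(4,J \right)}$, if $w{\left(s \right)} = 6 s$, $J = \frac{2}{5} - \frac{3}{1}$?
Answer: $0$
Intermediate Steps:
$J = - \frac{13}{5}$ ($J = 2 \cdot \frac{1}{5} - 3 = \frac{2}{5} - 3 = - \frac{13}{5} \approx -2.6$)
$Y{\left(a,A \right)} = 0$
$w{\left(7 \right)} \left(-20\right) Y{\left(4,J \right)} = 6 \cdot 7 \left(-20\right) 0 = 42 \left(-20\right) 0 = \left(-840\right) 0 = 0$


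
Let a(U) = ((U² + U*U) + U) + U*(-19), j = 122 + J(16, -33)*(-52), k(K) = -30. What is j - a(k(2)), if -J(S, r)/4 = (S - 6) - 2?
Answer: -554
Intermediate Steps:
J(S, r) = 32 - 4*S (J(S, r) = -4*((S - 6) - 2) = -4*((-6 + S) - 2) = -4*(-8 + S) = 32 - 4*S)
j = 1786 (j = 122 + (32 - 4*16)*(-52) = 122 + (32 - 64)*(-52) = 122 - 32*(-52) = 122 + 1664 = 1786)
a(U) = -18*U + 2*U² (a(U) = ((U² + U²) + U) - 19*U = (2*U² + U) - 19*U = (U + 2*U²) - 19*U = -18*U + 2*U²)
j - a(k(2)) = 1786 - 2*(-30)*(-9 - 30) = 1786 - 2*(-30)*(-39) = 1786 - 1*2340 = 1786 - 2340 = -554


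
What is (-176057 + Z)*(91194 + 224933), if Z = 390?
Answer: -55533081709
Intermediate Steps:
(-176057 + Z)*(91194 + 224933) = (-176057 + 390)*(91194 + 224933) = -175667*316127 = -55533081709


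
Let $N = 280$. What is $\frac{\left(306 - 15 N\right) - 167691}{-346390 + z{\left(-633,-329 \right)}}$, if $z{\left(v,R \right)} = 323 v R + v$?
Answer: $- \frac{171585}{66919988} \approx -0.002564$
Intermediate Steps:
$z{\left(v,R \right)} = v + 323 R v$ ($z{\left(v,R \right)} = 323 R v + v = v + 323 R v$)
$\frac{\left(306 - 15 N\right) - 167691}{-346390 + z{\left(-633,-329 \right)}} = \frac{\left(306 - 4200\right) - 167691}{-346390 - 633 \left(1 + 323 \left(-329\right)\right)} = \frac{\left(306 - 4200\right) - 167691}{-346390 - 633 \left(1 - 106267\right)} = \frac{-3894 - 167691}{-346390 - -67266378} = - \frac{171585}{-346390 + 67266378} = - \frac{171585}{66919988}$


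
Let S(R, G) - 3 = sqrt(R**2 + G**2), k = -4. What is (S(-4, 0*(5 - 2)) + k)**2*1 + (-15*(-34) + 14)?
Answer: 533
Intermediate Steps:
S(R, G) = 3 + sqrt(G**2 + R**2) (S(R, G) = 3 + sqrt(R**2 + G**2) = 3 + sqrt(G**2 + R**2))
(S(-4, 0*(5 - 2)) + k)**2*1 + (-15*(-34) + 14) = ((3 + sqrt((0*(5 - 2))**2 + (-4)**2)) - 4)**2*1 + (-15*(-34) + 14) = ((3 + sqrt((0*3)**2 + 16)) - 4)**2*1 + (510 + 14) = ((3 + sqrt(0**2 + 16)) - 4)**2*1 + 524 = ((3 + sqrt(0 + 16)) - 4)**2*1 + 524 = ((3 + sqrt(16)) - 4)**2*1 + 524 = ((3 + 4) - 4)**2*1 + 524 = (7 - 4)**2*1 + 524 = 3**2*1 + 524 = 9*1 + 524 = 9 + 524 = 533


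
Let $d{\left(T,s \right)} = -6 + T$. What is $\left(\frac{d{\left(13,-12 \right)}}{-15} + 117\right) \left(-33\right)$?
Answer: $- \frac{19228}{5} \approx -3845.6$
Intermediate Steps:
$\left(\frac{d{\left(13,-12 \right)}}{-15} + 117\right) \left(-33\right) = \left(\frac{-6 + 13}{-15} + 117\right) \left(-33\right) = \left(7 \left(- \frac{1}{15}\right) + 117\right) \left(-33\right) = \left(- \frac{7}{15} + 117\right) \left(-33\right) = \frac{1748}{15} \left(-33\right) = - \frac{19228}{5}$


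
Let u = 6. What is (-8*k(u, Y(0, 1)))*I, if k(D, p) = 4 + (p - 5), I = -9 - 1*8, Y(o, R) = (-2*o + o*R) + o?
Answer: -136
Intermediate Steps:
Y(o, R) = -o + R*o (Y(o, R) = (-2*o + R*o) + o = -o + R*o)
I = -17 (I = -9 - 8 = -17)
k(D, p) = -1 + p (k(D, p) = 4 + (-5 + p) = -1 + p)
(-8*k(u, Y(0, 1)))*I = -8*(-1 + 0*(-1 + 1))*(-17) = -8*(-1 + 0*0)*(-17) = -8*(-1 + 0)*(-17) = -8*(-1)*(-17) = 8*(-17) = -136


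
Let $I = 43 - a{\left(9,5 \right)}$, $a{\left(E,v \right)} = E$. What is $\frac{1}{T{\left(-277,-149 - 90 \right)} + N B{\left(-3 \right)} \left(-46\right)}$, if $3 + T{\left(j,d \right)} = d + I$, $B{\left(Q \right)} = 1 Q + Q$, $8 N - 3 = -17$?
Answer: $- \frac{1}{691} \approx -0.0014472$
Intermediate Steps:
$N = - \frac{7}{4}$ ($N = \frac{3}{8} + \frac{1}{8} \left(-17\right) = \frac{3}{8} - \frac{17}{8} = - \frac{7}{4} \approx -1.75$)
$I = 34$ ($I = 43 - 9 = 34$)
$B{\left(Q \right)} = 2 Q$ ($B{\left(Q \right)} = Q + Q = 2 Q$)
$T{\left(j,d \right)} = 31 + d$ ($T{\left(j,d \right)} = -3 + \left(d + 34\right) = -3 + \left(34 + d\right) = 31 + d$)
$\frac{1}{T{\left(-277,-149 - 90 \right)} + N B{\left(-3 \right)} \left(-46\right)} = \frac{1}{\left(31 - 239\right) + - \frac{7 \cdot 2 \left(-3\right)}{4} \left(-46\right)} = \frac{1}{\left(31 - 239\right) + \left(- \frac{7}{4}\right) \left(-6\right) \left(-46\right)} = \frac{1}{\left(31 - 239\right) + \frac{21}{2} \left(-46\right)} = \frac{1}{-208 - 483} = \frac{1}{-691} = - \frac{1}{691}$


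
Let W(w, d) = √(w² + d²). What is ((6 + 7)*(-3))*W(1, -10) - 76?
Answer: -76 - 39*√101 ≈ -467.95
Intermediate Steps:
W(w, d) = √(d² + w²)
((6 + 7)*(-3))*W(1, -10) - 76 = ((6 + 7)*(-3))*√((-10)² + 1²) - 76 = (13*(-3))*√(100 + 1) - 76 = -39*√101 - 76 = -76 - 39*√101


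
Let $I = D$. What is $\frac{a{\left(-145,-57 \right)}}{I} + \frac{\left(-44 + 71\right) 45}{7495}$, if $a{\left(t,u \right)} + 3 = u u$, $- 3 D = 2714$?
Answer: $- \frac{6968880}{2034143} \approx -3.426$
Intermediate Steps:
$D = - \frac{2714}{3}$ ($D = \left(- \frac{1}{3}\right) 2714 = - \frac{2714}{3} \approx -904.67$)
$I = - \frac{2714}{3} \approx -904.67$
$a{\left(t,u \right)} = -3 + u^{2}$ ($a{\left(t,u \right)} = -3 + u u = -3 + u^{2}$)
$\frac{a{\left(-145,-57 \right)}}{I} + \frac{\left(-44 + 71\right) 45}{7495} = \frac{-3 + \left(-57\right)^{2}}{- \frac{2714}{3}} + \frac{\left(-44 + 71\right) 45}{7495} = \left(-3 + 3249\right) \left(- \frac{3}{2714}\right) + 27 \cdot 45 \cdot \frac{1}{7495} = 3246 \left(- \frac{3}{2714}\right) + 1215 \cdot \frac{1}{7495} = - \frac{4869}{1357} + \frac{243}{1499} = - \frac{6968880}{2034143}$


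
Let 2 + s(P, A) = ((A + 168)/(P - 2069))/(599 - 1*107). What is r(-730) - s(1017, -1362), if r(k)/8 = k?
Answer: -503609431/86264 ≈ -5838.0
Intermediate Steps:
r(k) = 8*k
s(P, A) = -2 + (168 + A)/(492*(-2069 + P)) (s(P, A) = -2 + ((A + 168)/(P - 2069))/(599 - 1*107) = -2 + ((168 + A)/(-2069 + P))/(599 - 107) = -2 + ((168 + A)/(-2069 + P))/492 = -2 + ((168 + A)/(-2069 + P))*(1/492) = -2 + (168 + A)/(492*(-2069 + P)))
r(-730) - s(1017, -1362) = 8*(-730) - (2036064 - 1362 - 984*1017)/(492*(-2069 + 1017)) = -5840 - (2036064 - 1362 - 1000728)/(492*(-1052)) = -5840 - (-1)*1033974/(492*1052) = -5840 - 1*(-172329/86264) = -5840 + 172329/86264 = -503609431/86264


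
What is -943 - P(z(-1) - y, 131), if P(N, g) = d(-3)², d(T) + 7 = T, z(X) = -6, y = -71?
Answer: -1043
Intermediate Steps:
d(T) = -7 + T
P(N, g) = 100 (P(N, g) = (-7 - 3)² = (-10)² = 100)
-943 - P(z(-1) - y, 131) = -943 - 1*100 = -943 - 100 = -1043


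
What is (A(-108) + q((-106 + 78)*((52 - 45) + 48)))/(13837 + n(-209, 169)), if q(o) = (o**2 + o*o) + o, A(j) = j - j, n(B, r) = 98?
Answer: 948332/2787 ≈ 340.27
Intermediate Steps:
A(j) = 0
q(o) = o + 2*o**2 (q(o) = (o**2 + o**2) + o = 2*o**2 + o = o + 2*o**2)
(A(-108) + q((-106 + 78)*((52 - 45) + 48)))/(13837 + n(-209, 169)) = (0 + ((-106 + 78)*((52 - 45) + 48))*(1 + 2*((-106 + 78)*((52 - 45) + 48))))/(13837 + 98) = (0 + (-28*(7 + 48))*(1 + 2*(-28*(7 + 48))))/13935 = (0 + (-28*55)*(1 + 2*(-28*55)))*(1/13935) = (0 - 1540*(1 + 2*(-1540)))*(1/13935) = (0 - 1540*(1 - 3080))*(1/13935) = (0 - 1540*(-3079))*(1/13935) = (0 + 4741660)*(1/13935) = 4741660*(1/13935) = 948332/2787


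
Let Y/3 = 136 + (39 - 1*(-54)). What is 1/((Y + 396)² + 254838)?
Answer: 1/1427727 ≈ 7.0041e-7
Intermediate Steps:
Y = 687 (Y = 3*(136 + (39 - 1*(-54))) = 3*(136 + (39 + 54)) = 3*(136 + 93) = 3*229 = 687)
1/((Y + 396)² + 254838) = 1/((687 + 396)² + 254838) = 1/(1083² + 254838) = 1/(1172889 + 254838) = 1/1427727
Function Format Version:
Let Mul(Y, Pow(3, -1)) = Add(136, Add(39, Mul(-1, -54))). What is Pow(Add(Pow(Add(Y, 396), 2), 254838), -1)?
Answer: Rational(1, 1427727) ≈ 7.0041e-7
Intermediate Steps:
Y = 687 (Y = Mul(3, Add(136, Add(39, Mul(-1, -54)))) = Mul(3, Add(136, Add(39, 54))) = Mul(3, Add(136, 93)) = Mul(3, 229) = 687)
Pow(Add(Pow(Add(Y, 396), 2), 254838), -1) = Pow(Add(Pow(Add(687, 396), 2), 254838), -1) = Pow(Add(Pow(1083, 2), 254838), -1) = Pow(Add(1172889, 254838), -1) = Pow(1427727, -1) = Rational(1, 1427727)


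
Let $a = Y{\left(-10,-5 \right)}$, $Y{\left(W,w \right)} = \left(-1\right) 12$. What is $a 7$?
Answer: $-84$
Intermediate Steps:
$Y{\left(W,w \right)} = -12$
$a = -12$
$a 7 = \left(-12\right) 7 = -84$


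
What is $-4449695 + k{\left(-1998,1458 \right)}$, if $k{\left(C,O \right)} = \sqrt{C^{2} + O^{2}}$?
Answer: $-4449695 + 54 \sqrt{2098} \approx -4.4472 \cdot 10^{6}$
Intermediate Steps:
$-4449695 + k{\left(-1998,1458 \right)} = -4449695 + \sqrt{\left(-1998\right)^{2} + 1458^{2}} = -4449695 + \sqrt{3992004 + 2125764} = -4449695 + \sqrt{6117768} = -4449695 + 54 \sqrt{2098}$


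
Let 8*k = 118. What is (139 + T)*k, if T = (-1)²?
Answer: 2065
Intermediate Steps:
k = 59/4 (k = (⅛)*118 = 59/4 ≈ 14.750)
T = 1
(139 + T)*k = (139 + 1)*(59/4) = 140*(59/4) = 2065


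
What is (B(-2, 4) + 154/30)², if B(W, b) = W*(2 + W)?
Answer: 5929/225 ≈ 26.351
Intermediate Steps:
(B(-2, 4) + 154/30)² = (-2*(2 - 2) + 154/30)² = (-2*0 + 154*(1/30))² = (0 + 77/15)² = (77/15)² = 5929/225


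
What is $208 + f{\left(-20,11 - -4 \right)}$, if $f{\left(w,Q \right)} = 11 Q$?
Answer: $373$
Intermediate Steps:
$208 + f{\left(-20,11 - -4 \right)} = 208 + 11 \left(11 - -4\right) = 208 + 11 \left(11 + 4\right) = 208 + 11 \cdot 15 = 208 + 165 = 373$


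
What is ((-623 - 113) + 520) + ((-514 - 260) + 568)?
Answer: -422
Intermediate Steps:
((-623 - 113) + 520) + ((-514 - 260) + 568) = (-736 + 520) + (-774 + 568) = -216 - 206 = -422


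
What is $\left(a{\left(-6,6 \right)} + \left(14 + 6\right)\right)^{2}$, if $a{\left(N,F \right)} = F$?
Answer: $676$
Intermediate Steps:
$\left(a{\left(-6,6 \right)} + \left(14 + 6\right)\right)^{2} = \left(6 + \left(14 + 6\right)\right)^{2} = \left(6 + 20\right)^{2} = 26^{2} = 676$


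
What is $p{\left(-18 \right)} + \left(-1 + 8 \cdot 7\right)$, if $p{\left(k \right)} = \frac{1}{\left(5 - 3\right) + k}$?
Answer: $\frac{879}{16} \approx 54.938$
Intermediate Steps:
$p{\left(k \right)} = \frac{1}{2 + k}$
$p{\left(-18 \right)} + \left(-1 + 8 \cdot 7\right) = \frac{1}{2 - 18} + \left(-1 + 8 \cdot 7\right) = \frac{1}{-16} + \left(-1 + 56\right) = - \frac{1}{16} + 55 = \frac{879}{16}$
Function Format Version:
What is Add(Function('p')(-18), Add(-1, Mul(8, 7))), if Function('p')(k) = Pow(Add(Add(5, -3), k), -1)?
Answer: Rational(879, 16) ≈ 54.938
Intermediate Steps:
Function('p')(k) = Pow(Add(2, k), -1)
Add(Function('p')(-18), Add(-1, Mul(8, 7))) = Add(Pow(Add(2, -18), -1), Add(-1, Mul(8, 7))) = Add(Pow(-16, -1), Add(-1, 56)) = Add(Rational(-1, 16), 55) = Rational(879, 16)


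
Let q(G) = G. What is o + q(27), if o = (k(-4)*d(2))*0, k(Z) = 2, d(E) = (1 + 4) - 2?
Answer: 27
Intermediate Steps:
d(E) = 3 (d(E) = 5 - 2 = 3)
o = 0 (o = (2*3)*0 = 6*0 = 0)
o + q(27) = 0 + 27 = 27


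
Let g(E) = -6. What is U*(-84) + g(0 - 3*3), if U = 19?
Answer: -1602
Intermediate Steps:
U*(-84) + g(0 - 3*3) = 19*(-84) - 6 = -1596 - 6 = -1602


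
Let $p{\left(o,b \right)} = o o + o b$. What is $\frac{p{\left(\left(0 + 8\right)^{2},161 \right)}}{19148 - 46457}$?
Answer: $- \frac{4800}{9103} \approx -0.5273$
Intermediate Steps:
$p{\left(o,b \right)} = o^{2} + b o$
$\frac{p{\left(\left(0 + 8\right)^{2},161 \right)}}{19148 - 46457} = \frac{\left(0 + 8\right)^{2} \left(161 + \left(0 + 8\right)^{2}\right)}{19148 - 46457} = \frac{8^{2} \left(161 + 8^{2}\right)}{19148 - 46457} = \frac{64 \left(161 + 64\right)}{-27309} = 64 \cdot 225 \left(- \frac{1}{27309}\right) = 14400 \left(- \frac{1}{27309}\right) = - \frac{4800}{9103}$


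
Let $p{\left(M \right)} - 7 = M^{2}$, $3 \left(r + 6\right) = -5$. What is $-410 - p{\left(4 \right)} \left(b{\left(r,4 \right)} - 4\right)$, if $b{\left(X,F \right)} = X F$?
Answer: $\frac{1162}{3} \approx 387.33$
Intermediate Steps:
$r = - \frac{23}{3}$ ($r = -6 + \frac{1}{3} \left(-5\right) = -6 - \frac{5}{3} = - \frac{23}{3} \approx -7.6667$)
$p{\left(M \right)} = 7 + M^{2}$
$b{\left(X,F \right)} = F X$
$-410 - p{\left(4 \right)} \left(b{\left(r,4 \right)} - 4\right) = -410 - \left(7 + 4^{2}\right) \left(4 \left(- \frac{23}{3}\right) - 4\right) = -410 - \left(7 + 16\right) \left(- \frac{92}{3} - 4\right) = -410 - 23 \left(- \frac{104}{3}\right) = -410 - - \frac{2392}{3} = -410 + \frac{2392}{3} = \frac{1162}{3}$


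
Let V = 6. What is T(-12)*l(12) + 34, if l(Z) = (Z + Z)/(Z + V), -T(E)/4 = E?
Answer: 98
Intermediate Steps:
T(E) = -4*E
l(Z) = 2*Z/(6 + Z) (l(Z) = (Z + Z)/(Z + 6) = (2*Z)/(6 + Z) = 2*Z/(6 + Z))
T(-12)*l(12) + 34 = (-4*(-12))*(2*12/(6 + 12)) + 34 = 48*(2*12/18) + 34 = 48*(2*12*(1/18)) + 34 = 48*(4/3) + 34 = 64 + 34 = 98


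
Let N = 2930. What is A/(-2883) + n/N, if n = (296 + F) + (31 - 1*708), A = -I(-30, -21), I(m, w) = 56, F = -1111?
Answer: -2068678/4223595 ≈ -0.48979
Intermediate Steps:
A = -56 (A = -1*56 = -56)
n = -1492 (n = (296 - 1111) + (31 - 1*708) = -815 + (31 - 708) = -815 - 677 = -1492)
A/(-2883) + n/N = -56/(-2883) - 1492/2930 = -56*(-1/2883) - 1492*1/2930 = 56/2883 - 746/1465 = -2068678/4223595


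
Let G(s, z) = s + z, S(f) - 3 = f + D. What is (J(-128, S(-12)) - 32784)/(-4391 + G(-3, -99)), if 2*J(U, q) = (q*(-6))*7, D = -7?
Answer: 32448/4493 ≈ 7.2219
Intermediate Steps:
S(f) = -4 + f (S(f) = 3 + (f - 7) = 3 + (-7 + f) = -4 + f)
J(U, q) = -21*q (J(U, q) = ((q*(-6))*7)/2 = (-6*q*7)/2 = (-42*q)/2 = -21*q)
(J(-128, S(-12)) - 32784)/(-4391 + G(-3, -99)) = (-21*(-4 - 12) - 32784)/(-4391 + (-3 - 99)) = (-21*(-16) - 32784)/(-4391 - 102) = (336 - 32784)/(-4493) = -32448*(-1/4493) = 32448/4493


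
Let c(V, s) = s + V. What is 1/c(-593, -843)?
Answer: -1/1436 ≈ -0.00069638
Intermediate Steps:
c(V, s) = V + s
1/c(-593, -843) = 1/(-593 - 843) = 1/(-1436) = -1/1436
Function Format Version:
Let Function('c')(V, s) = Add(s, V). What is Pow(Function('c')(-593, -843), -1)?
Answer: Rational(-1, 1436) ≈ -0.00069638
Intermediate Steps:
Function('c')(V, s) = Add(V, s)
Pow(Function('c')(-593, -843), -1) = Pow(Add(-593, -843), -1) = Pow(-1436, -1) = Rational(-1, 1436)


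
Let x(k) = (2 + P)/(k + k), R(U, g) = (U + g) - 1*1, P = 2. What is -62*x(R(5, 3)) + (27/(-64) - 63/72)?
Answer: -8517/448 ≈ -19.011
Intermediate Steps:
R(U, g) = -1 + U + g (R(U, g) = (U + g) - 1 = -1 + U + g)
x(k) = 2/k (x(k) = (2 + 2)/(k + k) = 4/((2*k)) = 4*(1/(2*k)) = 2/k)
-62*x(R(5, 3)) + (27/(-64) - 63/72) = -124/(-1 + 5 + 3) + (27/(-64) - 63/72) = -124/7 + (27*(-1/64) - 63*1/72) = -124/7 + (-27/64 - 7/8) = -62*2/7 - 83/64 = -124/7 - 83/64 = -8517/448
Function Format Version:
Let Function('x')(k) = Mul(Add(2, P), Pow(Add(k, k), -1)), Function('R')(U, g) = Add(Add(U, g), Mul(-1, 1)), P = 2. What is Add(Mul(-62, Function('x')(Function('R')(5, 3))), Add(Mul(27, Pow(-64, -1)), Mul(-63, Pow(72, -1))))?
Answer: Rational(-8517, 448) ≈ -19.011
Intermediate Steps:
Function('R')(U, g) = Add(-1, U, g) (Function('R')(U, g) = Add(Add(U, g), -1) = Add(-1, U, g))
Function('x')(k) = Mul(2, Pow(k, -1)) (Function('x')(k) = Mul(Add(2, 2), Pow(Add(k, k), -1)) = Mul(4, Pow(Mul(2, k), -1)) = Mul(4, Mul(Rational(1, 2), Pow(k, -1))) = Mul(2, Pow(k, -1)))
Add(Mul(-62, Function('x')(Function('R')(5, 3))), Add(Mul(27, Pow(-64, -1)), Mul(-63, Pow(72, -1)))) = Add(Mul(-62, Mul(2, Pow(Add(-1, 5, 3), -1))), Add(Mul(27, Pow(-64, -1)), Mul(-63, Pow(72, -1)))) = Add(Mul(-62, Mul(2, Pow(7, -1))), Add(Mul(27, Rational(-1, 64)), Mul(-63, Rational(1, 72)))) = Add(Mul(-62, Mul(2, Rational(1, 7))), Add(Rational(-27, 64), Rational(-7, 8))) = Add(Mul(-62, Rational(2, 7)), Rational(-83, 64)) = Add(Rational(-124, 7), Rational(-83, 64)) = Rational(-8517, 448)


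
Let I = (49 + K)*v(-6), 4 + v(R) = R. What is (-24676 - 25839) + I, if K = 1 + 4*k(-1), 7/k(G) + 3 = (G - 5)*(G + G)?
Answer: -459415/9 ≈ -51046.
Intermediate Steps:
k(G) = 7/(-3 + 2*G*(-5 + G)) (k(G) = 7/(-3 + (G - 5)*(G + G)) = 7/(-3 + (-5 + G)*(2*G)) = 7/(-3 + 2*G*(-5 + G)))
v(R) = -4 + R
K = 37/9 (K = 1 + 4*(7/(-3 - 10*(-1) + 2*(-1)²)) = 1 + 4*(7/(-3 + 10 + 2*1)) = 1 + 4*(7/(-3 + 10 + 2)) = 1 + 4*(7/9) = 1 + 28/9 = 37/9 ≈ 4.1111)
I = -4780/9 (I = (49 + 37/9)*(-4 - 6) = (478/9)*(-10) = -4780/9 ≈ -531.11)
(-24676 - 25839) + I = (-24676 - 25839) - 4780/9 = -50515 - 4780/9 = -459415/9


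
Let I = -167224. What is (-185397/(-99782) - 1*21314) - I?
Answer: 14559377017/99782 ≈ 1.4591e+5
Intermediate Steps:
(-185397/(-99782) - 1*21314) - I = (-185397/(-99782) - 1*21314) - 1*(-167224) = (-185397*(-1/99782) - 21314) + 167224 = (185397/99782 - 21314) + 167224 = -2126568151/99782 + 167224 = 14559377017/99782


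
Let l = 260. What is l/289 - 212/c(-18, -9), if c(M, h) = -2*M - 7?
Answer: -53728/8381 ≈ -6.4107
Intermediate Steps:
c(M, h) = -7 - 2*M
l/289 - 212/c(-18, -9) = 260/289 - 212/(-7 - 2*(-18)) = 260*(1/289) - 212/(-7 + 36) = 260/289 - 212/29 = -53728/8381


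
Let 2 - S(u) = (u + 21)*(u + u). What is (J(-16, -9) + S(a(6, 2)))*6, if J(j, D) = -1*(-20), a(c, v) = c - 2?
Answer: -1068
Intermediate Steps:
a(c, v) = -2 + c
J(j, D) = 20
S(u) = 2 - 2*u*(21 + u) (S(u) = 2 - (u + 21)*(u + u) = 2 - (21 + u)*2*u = 2 - 2*u*(21 + u))
(J(-16, -9) + S(a(6, 2)))*6 = (20 + (2 - 42*(-2 + 6) - 2*(-2 + 6)**2))*6 = (20 + (2 - 42*4 - 2*4**2))*6 = (20 + (2 - 168 - 2*16))*6 = (20 + (2 - 168 - 32))*6 = (20 - 198)*6 = -178*6 = -1068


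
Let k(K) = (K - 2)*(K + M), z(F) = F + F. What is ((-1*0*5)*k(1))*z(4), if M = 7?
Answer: 0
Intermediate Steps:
z(F) = 2*F
k(K) = (-2 + K)*(7 + K) (k(K) = (K - 2)*(K + 7) = (-2 + K)*(7 + K))
((-1*0*5)*k(1))*z(4) = ((-1*0*5)*(-14 + 1² + 5*1))*(2*4) = ((0*5)*(-14 + 1 + 5))*8 = (0*(-8))*8 = 0*8 = 0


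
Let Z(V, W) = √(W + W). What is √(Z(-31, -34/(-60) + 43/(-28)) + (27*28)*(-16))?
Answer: √(-533433600 + 210*I*√85470)/210 ≈ 0.006329 + 109.98*I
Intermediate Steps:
Z(V, W) = √2*√W (Z(V, W) = √(2*W) = √2*√W)
√(Z(-31, -34/(-60) + 43/(-28)) + (27*28)*(-16)) = √(√2*√(-34/(-60) + 43/(-28)) + (27*28)*(-16)) = √(√2*√(-34*(-1/60) + 43*(-1/28)) + 756*(-16)) = √(√2*√(17/30 - 43/28) - 12096) = √(√2*√(-407/420) - 12096) = √(√2*(I*√42735/210) - 12096) = √(I*√85470/210 - 12096) = √(-12096 + I*√85470/210)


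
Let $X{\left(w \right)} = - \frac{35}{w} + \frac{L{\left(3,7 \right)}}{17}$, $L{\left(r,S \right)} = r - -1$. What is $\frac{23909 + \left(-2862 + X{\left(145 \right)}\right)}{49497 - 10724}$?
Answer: $\frac{10376168}{19115089} \approx 0.54283$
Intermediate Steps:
$L{\left(r,S \right)} = 1 + r$ ($L{\left(r,S \right)} = r + 1 = 1 + r$)
$X{\left(w \right)} = \frac{4}{17} - \frac{35}{w}$ ($X{\left(w \right)} = - \frac{35}{w} + \frac{1 + 3}{17} = - \frac{35}{w} + 4 \cdot \frac{1}{17} = - \frac{35}{w} + \frac{4}{17} = \frac{4}{17} - \frac{35}{w}$)
$\frac{23909 + \left(-2862 + X{\left(145 \right)}\right)}{49497 - 10724} = \frac{23909 - \left(\frac{48650}{17} + \frac{7}{29}\right)}{49497 - 10724} = \frac{23909 + \left(-2862 + \left(\frac{4}{17} - \frac{7}{29}\right)\right)}{38773} = \left(23909 + \left(-2862 + \left(\frac{4}{17} - \frac{7}{29}\right)\right)\right) \frac{1}{38773} = \left(23909 - \frac{1410969}{493}\right) \frac{1}{38773} = \frac{10376168}{493} \cdot \frac{1}{38773} = \frac{10376168}{19115089}$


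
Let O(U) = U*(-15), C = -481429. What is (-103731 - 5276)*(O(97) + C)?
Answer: 52637736188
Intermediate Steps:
O(U) = -15*U
(-103731 - 5276)*(O(97) + C) = (-103731 - 5276)*(-15*97 - 481429) = -109007*(-1455 - 481429) = -109007*(-482884) = 52637736188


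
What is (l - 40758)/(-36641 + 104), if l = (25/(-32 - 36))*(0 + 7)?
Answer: 2771719/2484516 ≈ 1.1156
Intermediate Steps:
l = -175/68 (l = (25/(-68))*7 = (25*(-1/68))*7 = -25/68*7 = -175/68 ≈ -2.5735)
(l - 40758)/(-36641 + 104) = (-175/68 - 40758)/(-36641 + 104) = -2771719/68/(-36537) = -2771719/68*(-1/36537) = 2771719/2484516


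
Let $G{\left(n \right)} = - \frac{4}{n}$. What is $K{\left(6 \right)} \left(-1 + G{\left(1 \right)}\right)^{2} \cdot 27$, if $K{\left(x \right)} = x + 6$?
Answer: $8100$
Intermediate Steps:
$K{\left(x \right)} = 6 + x$
$K{\left(6 \right)} \left(-1 + G{\left(1 \right)}\right)^{2} \cdot 27 = \left(6 + 6\right) \left(-1 - \frac{4}{1}\right)^{2} \cdot 27 = 12 \left(-1 - 4\right)^{2} \cdot 27 = 12 \left(-5\right)^{2} \cdot 27 = 12 \cdot 25 \cdot 27 = 300 \cdot 27 = 8100$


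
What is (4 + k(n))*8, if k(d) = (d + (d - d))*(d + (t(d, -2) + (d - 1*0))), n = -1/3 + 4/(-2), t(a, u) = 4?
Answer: 400/9 ≈ 44.444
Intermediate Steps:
n = -7/3 (n = -1*1/3 + 4*(-1/2) = -1/3 - 2 = -7/3 ≈ -2.3333)
k(d) = d*(4 + 2*d) (k(d) = (d + (d - d))*(d + (4 + (d - 1*0))) = (d + 0)*(d + (4 + (d + 0))) = d*(d + (4 + d)) = d*(4 + 2*d))
(4 + k(n))*8 = (4 + 2*(-7/3)*(2 - 7/3))*8 = (4 + 2*(-7/3)*(-1/3))*8 = (4 + 14/9)*8 = (50/9)*8 = 400/9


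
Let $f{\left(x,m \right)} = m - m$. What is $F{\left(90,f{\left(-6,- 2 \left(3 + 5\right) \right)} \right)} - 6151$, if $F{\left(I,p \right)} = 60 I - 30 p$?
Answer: $-751$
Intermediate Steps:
$f{\left(x,m \right)} = 0$
$F{\left(I,p \right)} = - 30 p + 60 I$
$F{\left(90,f{\left(-6,- 2 \left(3 + 5\right) \right)} \right)} - 6151 = \left(\left(-30\right) 0 + 60 \cdot 90\right) - 6151 = \left(0 + 5400\right) - 6151 = 5400 - 6151 = -751$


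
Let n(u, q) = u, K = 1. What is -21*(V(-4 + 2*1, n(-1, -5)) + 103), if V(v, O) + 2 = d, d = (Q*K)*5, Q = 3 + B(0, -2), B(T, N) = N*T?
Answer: -2436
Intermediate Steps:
Q = 3 (Q = 3 - 2*0 = 3 + 0 = 3)
d = 15 (d = (3*1)*5 = 3*5 = 15)
V(v, O) = 13 (V(v, O) = -2 + 15 = 13)
-21*(V(-4 + 2*1, n(-1, -5)) + 103) = -21*(13 + 103) = -21*116 = -2436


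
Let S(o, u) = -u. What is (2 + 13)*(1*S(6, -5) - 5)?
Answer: 0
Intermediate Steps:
(2 + 13)*(1*S(6, -5) - 5) = (2 + 13)*(1*(-1*(-5)) - 5) = 15*(1*5 - 5) = 15*(5 - 5) = 15*0 = 0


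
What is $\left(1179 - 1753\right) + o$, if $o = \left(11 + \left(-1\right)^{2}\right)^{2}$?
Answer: $-430$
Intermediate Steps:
$o = 144$ ($o = \left(11 + 1\right)^{2} = 12^{2} = 144$)
$\left(1179 - 1753\right) + o = \left(1179 - 1753\right) + 144 = -574 + 144 = -430$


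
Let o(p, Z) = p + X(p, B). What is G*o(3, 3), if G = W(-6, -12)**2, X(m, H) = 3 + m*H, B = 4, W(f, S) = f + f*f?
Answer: 16200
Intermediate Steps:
W(f, S) = f + f**2
X(m, H) = 3 + H*m
o(p, Z) = 3 + 5*p (o(p, Z) = p + (3 + 4*p) = 3 + 5*p)
G = 900 (G = (-6*(1 - 6))**2 = (-6*(-5))**2 = 30**2 = 900)
G*o(3, 3) = 900*(3 + 5*3) = 900*(3 + 15) = 900*18 = 16200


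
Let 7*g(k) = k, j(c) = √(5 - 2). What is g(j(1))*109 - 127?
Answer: -127 + 109*√3/7 ≈ -100.03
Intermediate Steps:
j(c) = √3
g(k) = k/7
g(j(1))*109 - 127 = (√3/7)*109 - 127 = 109*√3/7 - 127 = -127 + 109*√3/7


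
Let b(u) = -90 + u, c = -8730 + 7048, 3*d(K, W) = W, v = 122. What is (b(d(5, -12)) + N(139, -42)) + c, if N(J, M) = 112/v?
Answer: -108280/61 ≈ -1775.1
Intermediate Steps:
d(K, W) = W/3
c = -1682
N(J, M) = 56/61 (N(J, M) = 112/122 = 112*(1/122) = 56/61)
(b(d(5, -12)) + N(139, -42)) + c = ((-90 + (⅓)*(-12)) + 56/61) - 1682 = ((-90 - 4) + 56/61) - 1682 = (-94 + 56/61) - 1682 = -5678/61 - 1682 = -108280/61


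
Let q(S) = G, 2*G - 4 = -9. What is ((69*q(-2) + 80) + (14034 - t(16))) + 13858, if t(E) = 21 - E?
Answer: 55589/2 ≈ 27795.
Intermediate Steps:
G = -5/2 (G = 2 + (½)*(-9) = 2 - 9/2 = -5/2 ≈ -2.5000)
q(S) = -5/2
((69*q(-2) + 80) + (14034 - t(16))) + 13858 = ((69*(-5/2) + 80) + (14034 - (21 - 1*16))) + 13858 = ((-345/2 + 80) + (14034 - (21 - 16))) + 13858 = (-185/2 + (14034 - 1*5)) + 13858 = (-185/2 + (14034 - 5)) + 13858 = (-185/2 + 14029) + 13858 = 27873/2 + 13858 = 55589/2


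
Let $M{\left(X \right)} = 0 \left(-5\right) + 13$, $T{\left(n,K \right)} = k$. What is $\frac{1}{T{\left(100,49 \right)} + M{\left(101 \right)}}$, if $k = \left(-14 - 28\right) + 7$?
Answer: $- \frac{1}{22} \approx -0.045455$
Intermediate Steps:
$k = -35$ ($k = -42 + 7 = -35$)
$T{\left(n,K \right)} = -35$
$M{\left(X \right)} = 13$ ($M{\left(X \right)} = 0 + 13 = 13$)
$\frac{1}{T{\left(100,49 \right)} + M{\left(101 \right)}} = \frac{1}{-35 + 13} = \frac{1}{-22} = - \frac{1}{22}$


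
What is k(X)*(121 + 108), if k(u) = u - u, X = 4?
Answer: 0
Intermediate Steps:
k(u) = 0
k(X)*(121 + 108) = 0*(121 + 108) = 0*229 = 0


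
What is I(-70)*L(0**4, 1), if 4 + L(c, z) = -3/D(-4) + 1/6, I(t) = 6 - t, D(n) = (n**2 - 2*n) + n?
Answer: -4541/15 ≈ -302.73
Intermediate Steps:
D(n) = n**2 - n
L(c, z) = -239/60 (L(c, z) = -4 + (-3*(-1/(4*(-1 - 4))) + 1/6) = -4 + (-3/((-4*(-5))) + 1*(1/6)) = -4 + (-3/20 + 1/6) = -4 + 1/60 = -239/60)
I(-70)*L(0**4, 1) = (6 - 1*(-70))*(-239/60) = (6 + 70)*(-239/60) = 76*(-239/60) = -4541/15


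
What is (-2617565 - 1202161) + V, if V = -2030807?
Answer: -5850533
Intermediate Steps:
(-2617565 - 1202161) + V = (-2617565 - 1202161) - 2030807 = -3819726 - 2030807 = -5850533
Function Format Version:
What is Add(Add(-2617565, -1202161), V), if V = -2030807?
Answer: -5850533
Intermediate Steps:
Add(Add(-2617565, -1202161), V) = Add(Add(-2617565, -1202161), -2030807) = Add(-3819726, -2030807) = -5850533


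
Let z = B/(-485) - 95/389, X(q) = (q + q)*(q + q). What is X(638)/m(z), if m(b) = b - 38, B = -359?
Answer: -153589912520/3537847 ≈ -43413.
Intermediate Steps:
X(q) = 4*q² (X(q) = (2*q)*(2*q) = 4*q²)
z = 93576/188665 (z = -359/(-485) - 95/389 = -359*(-1/485) - 95*1/389 = 359/485 - 95/389 = 93576/188665 ≈ 0.49599)
m(b) = -38 + b
X(638)/m(z) = (4*638²)/(-38 + 93576/188665) = (4*407044)/(-7075694/188665) = 1628176*(-188665/7075694) = -153589912520/3537847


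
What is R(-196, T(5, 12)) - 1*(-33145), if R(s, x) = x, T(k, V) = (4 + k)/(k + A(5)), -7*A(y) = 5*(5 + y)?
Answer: 165704/5 ≈ 33141.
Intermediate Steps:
A(y) = -25/7 - 5*y/7 (A(y) = -5*(5 + y)/7 = -(25 + 5*y)/7 = -25/7 - 5*y/7)
T(k, V) = (4 + k)/(-50/7 + k) (T(k, V) = (4 + k)/(k + (-25/7 - 5/7*5)) = (4 + k)/(k + (-25/7 - 25/7)) = (4 + k)/(k - 50/7) = (4 + k)/(-50/7 + k))
R(-196, T(5, 12)) - 1*(-33145) = 7*(4 + 5)/(-50 + 7*5) - 1*(-33145) = 7*9/(-50 + 35) + 33145 = 7*9/(-15) + 33145 = 7*(-1/15)*9 + 33145 = -21/5 + 33145 = 165704/5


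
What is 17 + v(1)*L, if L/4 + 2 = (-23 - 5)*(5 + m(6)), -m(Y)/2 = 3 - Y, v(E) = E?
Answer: -1223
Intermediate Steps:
m(Y) = -6 + 2*Y (m(Y) = -2*(3 - Y) = -6 + 2*Y)
L = -1240 (L = -8 + 4*((-23 - 5)*(5 + (-6 + 2*6))) = -8 + 4*(-28*(5 + (-6 + 12))) = -8 + 4*(-28*(5 + 6)) = -8 + 4*(-28*11) = -8 + 4*(-308) = -8 - 1232 = -1240)
17 + v(1)*L = 17 + 1*(-1240) = 17 - 1240 = -1223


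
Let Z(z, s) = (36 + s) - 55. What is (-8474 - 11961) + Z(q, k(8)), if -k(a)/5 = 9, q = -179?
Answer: -20499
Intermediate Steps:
k(a) = -45 (k(a) = -5*9 = -45)
Z(z, s) = -19 + s
(-8474 - 11961) + Z(q, k(8)) = (-8474 - 11961) + (-19 - 45) = -20435 - 64 = -20499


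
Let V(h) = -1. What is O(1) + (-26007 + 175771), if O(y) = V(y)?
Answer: 149763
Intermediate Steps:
O(y) = -1
O(1) + (-26007 + 175771) = -1 + (-26007 + 175771) = -1 + 149764 = 149763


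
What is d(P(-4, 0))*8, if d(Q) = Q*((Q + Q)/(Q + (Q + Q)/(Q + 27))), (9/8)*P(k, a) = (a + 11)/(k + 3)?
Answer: -218240/1557 ≈ -140.17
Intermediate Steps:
P(k, a) = 8*(11 + a)/(9*(3 + k)) (P(k, a) = 8*((a + 11)/(k + 3))/9 = 8*((11 + a)/(3 + k))/9 = 8*(11 + a)/(9*(3 + k)))
d(Q) = 2*Q²/(Q + 2*Q/(27 + Q)) (d(Q) = Q*((2*Q)/(Q + (2*Q)/(27 + Q))) = Q*((2*Q)/(Q + 2*Q/(27 + Q))) = Q*(2*Q/(Q + 2*Q/(27 + Q))) = 2*Q²/(Q + 2*Q/(27 + Q)))
d(P(-4, 0))*8 = (2*(8*(11 + 0)/(9*(3 - 4)))*(27 + 8*(11 + 0)/(9*(3 - 4)))/(29 + 8*(11 + 0)/(9*(3 - 4))))*8 = (2*((8/9)*11/(-1))*(27 + (8/9)*11/(-1))/(29 + (8/9)*11/(-1)))*8 = (2*((8/9)*(-1)*11)*(27 + (8/9)*(-1)*11)/(29 + (8/9)*(-1)*11))*8 = (2*(-88/9)*(27 - 88/9)/(29 - 88/9))*8 = (2*(-88/9)*(155/9)/(173/9))*8 = (2*(-88/9)*(9/173)*(155/9))*8 = -27280/1557*8 = -218240/1557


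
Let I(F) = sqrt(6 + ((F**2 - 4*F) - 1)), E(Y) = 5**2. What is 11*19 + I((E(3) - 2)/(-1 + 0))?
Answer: 209 + sqrt(626) ≈ 234.02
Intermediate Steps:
E(Y) = 25
I(F) = sqrt(5 + F**2 - 4*F) (I(F) = sqrt(6 + (-1 + F**2 - 4*F)) = sqrt(5 + F**2 - 4*F))
11*19 + I((E(3) - 2)/(-1 + 0)) = 11*19 + sqrt(5 + ((25 - 2)/(-1 + 0))**2 - 4*(25 - 2)/(-1 + 0)) = 209 + sqrt(5 + (23/(-1))**2 - 92/(-1)) = 209 + sqrt(5 + (23*(-1))**2 - 92*(-1)) = 209 + sqrt(5 + (-23)**2 - 4*(-23)) = 209 + sqrt(5 + 529 + 92) = 209 + sqrt(626)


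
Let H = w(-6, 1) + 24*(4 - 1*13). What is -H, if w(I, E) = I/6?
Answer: 217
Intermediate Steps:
w(I, E) = I/6 (w(I, E) = I*(⅙) = I/6)
H = -217 (H = (⅙)*(-6) + 24*(4 - 1*13) = -1 + 24*(4 - 13) = -1 + 24*(-9) = -1 - 216 = -217)
-H = -1*(-217) = 217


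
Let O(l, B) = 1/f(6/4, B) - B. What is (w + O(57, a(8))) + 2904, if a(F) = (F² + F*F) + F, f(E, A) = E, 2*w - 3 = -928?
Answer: 13837/6 ≈ 2306.2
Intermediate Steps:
w = -925/2 (w = 3/2 + (½)*(-928) = 3/2 - 464 = -925/2 ≈ -462.50)
a(F) = F + 2*F² (a(F) = (F² + F²) + F = 2*F² + F = F + 2*F²)
O(l, B) = ⅔ - B (O(l, B) = 1/(6/4) - B = 1/(6*(¼)) - B = 1/(3/2) - B = ⅔ - B)
(w + O(57, a(8))) + 2904 = (-925/2 + (⅔ - 8*(1 + 2*8))) + 2904 = (-925/2 + (⅔ - 8*(1 + 16))) + 2904 = (-925/2 + (⅔ - 8*17)) + 2904 = (-925/2 + (⅔ - 1*136)) + 2904 = (-925/2 + (⅔ - 136)) + 2904 = (-925/2 - 406/3) + 2904 = -3587/6 + 2904 = 13837/6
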